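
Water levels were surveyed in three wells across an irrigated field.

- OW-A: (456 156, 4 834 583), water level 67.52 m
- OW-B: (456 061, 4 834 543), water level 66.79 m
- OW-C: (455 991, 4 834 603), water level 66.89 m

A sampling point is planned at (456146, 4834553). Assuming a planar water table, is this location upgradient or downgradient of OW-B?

With h = a·x + b·y + c and OW-A as origin, the differences give:
  (-95)·a + (-40)·b = -0.73
  (-165)·a + 20·b = -0.63
Eliminate b (×20 and ×(-40), subtract): -8500·a = -39.800 → a = ∂h/∂x = +0.004682
Back-substitute: b = ∂h/∂y = +0.007129.
Head at (456146, 4834553) = 67.52 + (+0.004682)·(-10) + (+0.007129)·(-30) = 67.26 m.
That is higher than the 66.79 m at OW-B, so the point is upgradient.

upgradient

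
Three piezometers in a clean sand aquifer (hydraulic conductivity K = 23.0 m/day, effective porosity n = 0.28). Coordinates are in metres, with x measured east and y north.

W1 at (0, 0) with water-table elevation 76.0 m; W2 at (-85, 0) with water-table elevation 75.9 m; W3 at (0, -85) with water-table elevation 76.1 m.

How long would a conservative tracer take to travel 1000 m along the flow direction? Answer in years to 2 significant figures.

20 years

∂h/∂x = (75.9 − 76.0) / (-85 − 0) = +0.001176
∂h/∂y = (76.1 − 76.0) / (-85 − 0) = -0.001176
|∇h| = √(0.001176² + -0.001176²) = 0.001663
Seepage velocity v = K·i/n = 23.0 × 0.001663 / 0.28 = 0.1366 m/day.
t = 1000 / 0.1366 = 7321 days = 20 years.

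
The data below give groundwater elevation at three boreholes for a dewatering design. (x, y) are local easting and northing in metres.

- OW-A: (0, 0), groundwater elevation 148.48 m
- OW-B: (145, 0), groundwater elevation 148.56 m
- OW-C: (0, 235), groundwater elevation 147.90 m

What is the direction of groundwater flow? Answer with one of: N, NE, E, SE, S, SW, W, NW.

∂h/∂x = (148.56 − 148.48) / (145 − 0) = +0.0005517
∂h/∂y = (147.90 − 148.48) / (235 − 0) = -0.002468
Flow = −∇h = (-0.0005517 east, +0.002468 north), which points north.

N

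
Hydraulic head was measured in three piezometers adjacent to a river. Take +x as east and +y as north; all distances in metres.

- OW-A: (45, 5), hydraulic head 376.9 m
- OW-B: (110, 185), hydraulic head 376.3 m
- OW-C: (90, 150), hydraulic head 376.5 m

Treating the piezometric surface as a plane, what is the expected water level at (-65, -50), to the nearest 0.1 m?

Three-point gradient (reference OW-A): Δ to OW-B = (65, 180, -0.6), Δ to OW-C = (45, 145, -0.4).
∂h/∂x = -0.01132, ∂h/∂y = +0.0007547 (det = 1325).
h(-65, -50) = 376.9 + (-0.01132)·(-110) + (+0.0007547)·(-55) = 376.9 +1.245 -0.042 = 378.104 m.

378.1 m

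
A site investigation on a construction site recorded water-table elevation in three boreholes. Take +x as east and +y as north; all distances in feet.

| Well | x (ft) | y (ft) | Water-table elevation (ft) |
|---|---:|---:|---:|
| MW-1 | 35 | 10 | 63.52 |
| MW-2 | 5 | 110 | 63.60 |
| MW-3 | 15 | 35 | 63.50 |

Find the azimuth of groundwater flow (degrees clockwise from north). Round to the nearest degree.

With h = a·x + b·y + c and MW-1 as origin, the differences give:
  (-30)·a + 100·b = +0.08
  (-20)·a + 25·b = -0.02
Eliminate b (×25 and ×100, subtract): 1250·a = 4.000 → a = ∂h/∂x = +0.003200
Back-substitute: b = ∂h/∂y = +0.001760.
Flow direction (−∇h) has components (-0.003200 E, -0.001760 N).
Azimuth = atan2(E, N) = atan2(-0.003200, -0.001760) = 241.2° ≈ 241°.

241°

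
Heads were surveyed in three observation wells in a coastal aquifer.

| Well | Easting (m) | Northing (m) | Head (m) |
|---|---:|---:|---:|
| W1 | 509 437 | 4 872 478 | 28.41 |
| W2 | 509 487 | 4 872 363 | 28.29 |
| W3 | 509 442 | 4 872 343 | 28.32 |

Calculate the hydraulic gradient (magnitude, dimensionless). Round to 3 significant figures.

0.00114

Three-point gradient (reference W1): Δ to W2 = (50, -115, -0.12), Δ to W3 = (5, -135, -0.09).
∂h/∂x = -0.0009474, ∂h/∂y = +0.0006316 (det = -6175).
|∇h| = √(-0.0009474² + 0.0006316²) = 0.001139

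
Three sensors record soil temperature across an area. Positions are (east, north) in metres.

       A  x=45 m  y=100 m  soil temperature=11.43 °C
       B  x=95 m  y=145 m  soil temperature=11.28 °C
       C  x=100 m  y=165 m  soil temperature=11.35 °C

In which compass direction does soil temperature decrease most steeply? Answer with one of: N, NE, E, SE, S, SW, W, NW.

SE

With T = a·x + b·y + c and A as origin, the differences give:
  50·a + 45·b = -0.15
  55·a + 65·b = -0.08
Eliminate b (×65 and ×45, subtract): 775·a = -6.150 → a = ∂T/∂x = -0.007935
Back-substitute: b = ∂T/∂y = +0.005484.
Steepest decrease is along −∇f = (+0.007935 E, -0.005484 N) → southeast.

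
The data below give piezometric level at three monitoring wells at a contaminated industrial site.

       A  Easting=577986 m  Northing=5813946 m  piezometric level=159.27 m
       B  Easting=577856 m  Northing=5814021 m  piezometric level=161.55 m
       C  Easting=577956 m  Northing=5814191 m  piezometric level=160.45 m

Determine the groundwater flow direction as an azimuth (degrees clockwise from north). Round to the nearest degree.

100°

Three-point gradient (reference A): Δ to B = (-130, 75, +2.28), Δ to C = (-30, 245, +1.18).
∂h/∂x = -0.01588, ∂h/∂y = +0.002872 (det = -29600).
Flow direction (−∇h) has components (+0.01588 E, -0.002872 N).
Azimuth = atan2(E, N) = atan2(+0.01588, -0.002872) = 100.2° ≈ 100°.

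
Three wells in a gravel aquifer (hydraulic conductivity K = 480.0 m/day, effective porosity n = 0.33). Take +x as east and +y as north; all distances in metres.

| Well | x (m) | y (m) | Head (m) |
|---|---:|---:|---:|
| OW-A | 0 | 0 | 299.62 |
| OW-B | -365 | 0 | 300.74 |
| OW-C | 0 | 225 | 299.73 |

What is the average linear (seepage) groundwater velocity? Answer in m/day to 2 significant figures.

4.5 m/day

∂h/∂x = (300.74 − 299.62) / (-365 − 0) = -0.003068
∂h/∂y = (299.73 − 299.62) / (225 − 0) = +0.0004889
|∇h| = √(-0.003068² + 0.0004889²) = 0.003107
Seepage velocity v = K·i/n = 480.0 × 0.003107 / 0.33 = 4.519 m/day.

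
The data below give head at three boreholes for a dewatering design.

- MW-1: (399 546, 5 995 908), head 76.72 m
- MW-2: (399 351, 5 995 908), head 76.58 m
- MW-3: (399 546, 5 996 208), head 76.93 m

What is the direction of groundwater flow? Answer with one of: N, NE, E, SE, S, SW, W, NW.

∂h/∂x = (76.58 − 76.72) / (399351 − 399546) = +0.0007179
∂h/∂y = (76.93 − 76.72) / (5996208 − 5995908) = +0.0007000
Flow = −∇h = (-0.0007179 east, -0.0007000 north), which points southwest.

SW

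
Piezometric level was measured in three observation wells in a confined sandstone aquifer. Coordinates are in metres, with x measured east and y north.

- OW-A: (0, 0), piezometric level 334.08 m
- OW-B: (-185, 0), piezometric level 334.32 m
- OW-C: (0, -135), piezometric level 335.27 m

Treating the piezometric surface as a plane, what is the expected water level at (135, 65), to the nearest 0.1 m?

333.3 m

∂h/∂x = (334.32 − 334.08) / (-185 − 0) = -0.001297
∂h/∂y = (335.27 − 334.08) / (-135 − 0) = -0.008815
h(135, 65) = 334.08 + (-0.001297)·(135) + (-0.008815)·(65) = 334.08 -0.175 -0.573 = 333.332 m.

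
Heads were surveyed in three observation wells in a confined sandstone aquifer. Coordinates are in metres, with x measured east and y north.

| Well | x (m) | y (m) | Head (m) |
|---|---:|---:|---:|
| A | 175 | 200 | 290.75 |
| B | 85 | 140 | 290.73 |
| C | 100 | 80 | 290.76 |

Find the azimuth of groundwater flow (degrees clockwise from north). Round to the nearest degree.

With h = a·x + b·y + c and A as origin, the differences give:
  (-90)·a + (-60)·b = -0.02
  (-75)·a + (-120)·b = +0.01
Eliminate b (×(-120) and ×(-60), subtract): 6300·a = 3.000 → a = ∂h/∂x = +0.0004762
Back-substitute: b = ∂h/∂y = -0.0003810.
Flow direction (−∇h) has components (-0.0004762 E, +0.0003810 N).
Azimuth = atan2(E, N) = atan2(-0.0004762, +0.0003810) = 308.7° ≈ 309°.

309°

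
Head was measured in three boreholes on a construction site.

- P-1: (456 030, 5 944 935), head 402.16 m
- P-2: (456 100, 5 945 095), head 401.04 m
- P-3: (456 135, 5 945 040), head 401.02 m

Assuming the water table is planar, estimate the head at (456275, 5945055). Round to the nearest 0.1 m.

With h = a·x + b·y + c and P-1 as origin, the differences give:
  70·a + 160·b = -1.12
  105·a + 105·b = -1.14
Eliminate b (×105 and ×160, subtract): -9450·a = 64.800 → a = ∂h/∂x = -0.006857
Back-substitute: b = ∂h/∂y = -0.004000.
h(456275, 5945055) = 402.16 + (-0.006857)·(245) + (-0.004000)·(120) = 402.16 -1.680 -0.480 = 400.000 m.

400.0 m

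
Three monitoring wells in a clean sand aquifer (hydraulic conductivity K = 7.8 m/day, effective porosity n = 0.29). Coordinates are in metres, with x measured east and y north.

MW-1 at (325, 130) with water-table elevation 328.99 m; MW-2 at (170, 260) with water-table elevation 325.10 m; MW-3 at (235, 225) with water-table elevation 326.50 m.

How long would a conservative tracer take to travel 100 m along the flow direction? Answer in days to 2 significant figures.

190 days

Three-point gradient (reference MW-1): Δ to MW-2 = (-155, 130, -3.89), Δ to MW-3 = (-90, 95, -2.49).
∂h/∂x = +0.01516, ∂h/∂y = -0.01185 (det = -3025).
|∇h| = √(0.01516² + -0.01185²) = 0.01924
Seepage velocity v = K·i/n = 7.8 × 0.01924 / 0.29 = 0.5175 m/day.
t = 100 / 0.5175 = 193.2 days.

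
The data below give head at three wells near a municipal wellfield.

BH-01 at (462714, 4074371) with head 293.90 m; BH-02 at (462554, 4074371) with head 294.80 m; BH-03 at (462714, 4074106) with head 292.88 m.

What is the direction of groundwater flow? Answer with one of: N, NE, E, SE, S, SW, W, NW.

∂h/∂x = (294.80 − 293.90) / (462554 − 462714) = -0.005625
∂h/∂y = (292.88 − 293.90) / (4074106 − 4074371) = +0.003849
Flow = −∇h = (+0.005625 east, -0.003849 north), which points southeast.

SE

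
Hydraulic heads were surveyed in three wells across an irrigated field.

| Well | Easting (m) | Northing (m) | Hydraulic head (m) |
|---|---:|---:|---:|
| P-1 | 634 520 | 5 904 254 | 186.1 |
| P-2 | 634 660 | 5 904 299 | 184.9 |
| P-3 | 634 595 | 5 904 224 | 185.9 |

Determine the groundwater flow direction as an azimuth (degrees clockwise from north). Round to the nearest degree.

Taking P-1 as reference: P-2−P-1 = (140, 45, -1.2); P-3−P-1 = (75, -30, -0.2).
Determinant of the coordinate differences = 140·(-30) − 75·45 = -7575.
∂h/∂x = [(-1.2)·(-30) − (-0.2)·45] / -7575 = -0.005941
∂h/∂y = [140·(-0.2) − 75·(-1.2)] / -7575 = -0.008185
Flow direction (−∇h) has components (+0.005941 E, +0.008185 N).
Azimuth = atan2(E, N) = atan2(+0.005941, +0.008185) = 36.0° ≈ 036°.

036°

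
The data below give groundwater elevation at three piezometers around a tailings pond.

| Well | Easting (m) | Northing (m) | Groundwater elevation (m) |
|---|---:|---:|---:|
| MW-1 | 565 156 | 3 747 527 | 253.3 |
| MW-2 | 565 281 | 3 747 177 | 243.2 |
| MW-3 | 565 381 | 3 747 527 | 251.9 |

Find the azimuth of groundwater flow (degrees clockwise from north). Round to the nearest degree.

167°

Taking MW-1 as reference: MW-2−MW-1 = (125, -350, -10.1); MW-3−MW-1 = (225, 0, -1.4).
Determinant of the coordinate differences = 125·0 − 225·(-350) = 78750.
∂h/∂x = [(-10.1)·0 − (-1.4)·(-350)] / 78750 = -0.006222
∂h/∂y = [125·(-1.4) − 225·(-10.1)] / 78750 = +0.02663
Flow direction (−∇h) has components (+0.006222 E, -0.02663 N).
Azimuth = atan2(E, N) = atan2(+0.006222, -0.02663) = 166.9° ≈ 167°.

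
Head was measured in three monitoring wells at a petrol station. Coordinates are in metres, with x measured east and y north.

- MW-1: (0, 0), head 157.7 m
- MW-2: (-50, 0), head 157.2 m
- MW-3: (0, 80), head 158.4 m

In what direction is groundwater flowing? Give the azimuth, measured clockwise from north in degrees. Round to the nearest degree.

∂h/∂x = (157.2 − 157.7) / (-50 − 0) = +0.01000
∂h/∂y = (158.4 − 157.7) / (80 − 0) = +0.008750
Flow direction (−∇h) has components (-0.01000 E, -0.008750 N).
Azimuth = atan2(E, N) = atan2(-0.01000, -0.008750) = 228.8° ≈ 229°.

229°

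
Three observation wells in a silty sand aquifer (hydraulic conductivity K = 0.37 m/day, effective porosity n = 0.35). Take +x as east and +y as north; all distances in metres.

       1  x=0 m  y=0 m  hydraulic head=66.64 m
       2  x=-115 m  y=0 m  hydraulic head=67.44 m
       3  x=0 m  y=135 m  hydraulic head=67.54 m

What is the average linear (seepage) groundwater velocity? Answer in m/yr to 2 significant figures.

3.7 m/yr

∂h/∂x = (67.44 − 66.64) / (-115 − 0) = -0.006957
∂h/∂y = (67.54 − 66.64) / (135 − 0) = +0.006667
|∇h| = √(-0.006957² + 0.006667²) = 0.009636
Seepage velocity v = K·i/n = 0.37 × 0.009636 / 0.35 = 0.01019 m/day = 3.722 m/yr.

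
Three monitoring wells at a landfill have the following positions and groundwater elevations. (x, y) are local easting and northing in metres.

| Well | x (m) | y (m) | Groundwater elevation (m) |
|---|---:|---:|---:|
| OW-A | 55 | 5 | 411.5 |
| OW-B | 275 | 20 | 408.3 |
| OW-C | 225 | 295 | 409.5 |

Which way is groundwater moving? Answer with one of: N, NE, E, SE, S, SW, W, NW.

E

With h = a·x + b·y + c and OW-A as origin, the differences give:
  220·a + 15·b = -3.2
  170·a + 290·b = -2.0
Eliminate b (×290 and ×15, subtract): 61250·a = -898.00 → a = ∂h/∂x = -0.01466
Back-substitute: b = ∂h/∂y = +0.001698.
Flow = −∇h = (+0.01466 east, -0.001698 north), which points east.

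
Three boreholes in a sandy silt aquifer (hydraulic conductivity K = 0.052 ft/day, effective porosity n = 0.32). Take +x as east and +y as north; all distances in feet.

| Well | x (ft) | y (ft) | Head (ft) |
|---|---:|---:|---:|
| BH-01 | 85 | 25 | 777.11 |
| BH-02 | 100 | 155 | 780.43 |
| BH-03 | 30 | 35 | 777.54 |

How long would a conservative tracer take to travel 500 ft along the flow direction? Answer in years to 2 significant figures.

320 years

Differences from BH-01: to BH-02 (Δx, Δy, Δh) = (15, 130, +3.32); to BH-03 = (-55, 10, +0.43).
Determinant of the coordinate differences = 15·10 − (-55)·130 = 7300.
∂h/∂x = [(+3.32)·10 − (+0.43)·130] / 7300 = -0.003110
∂h/∂y = [15·(+0.43) − (-55)·(+3.32)] / 7300 = +0.02590
|∇h| = √(-0.003110² + 0.02590²) = 0.02609
Seepage velocity v = K·i/n = 0.052 × 0.02609 / 0.32 = 0.00424 ft/day.
t = 500 / 0.00424 = 1.179e+05 days = 323 years.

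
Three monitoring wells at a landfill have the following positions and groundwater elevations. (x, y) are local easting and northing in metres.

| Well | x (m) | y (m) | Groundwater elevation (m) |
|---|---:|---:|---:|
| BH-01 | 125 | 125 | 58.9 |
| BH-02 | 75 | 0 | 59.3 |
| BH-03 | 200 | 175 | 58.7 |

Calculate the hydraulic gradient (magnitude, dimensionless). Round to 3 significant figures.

0.00300

Differences from BH-01: to BH-02 (Δx, Δy, Δh) = (-50, -125, +0.4); to BH-03 = (75, 50, -0.2).
Determinant of the coordinate differences = (-50)·50 − 75·(-125) = 6875.
∂h/∂x = [(+0.4)·50 − (-0.2)·(-125)] / 6875 = -0.0007273
∂h/∂y = [(-50)·(-0.2) − 75·(+0.4)] / 6875 = -0.002909
|∇h| = √(-0.0007273² + -0.002909²) = 0.002999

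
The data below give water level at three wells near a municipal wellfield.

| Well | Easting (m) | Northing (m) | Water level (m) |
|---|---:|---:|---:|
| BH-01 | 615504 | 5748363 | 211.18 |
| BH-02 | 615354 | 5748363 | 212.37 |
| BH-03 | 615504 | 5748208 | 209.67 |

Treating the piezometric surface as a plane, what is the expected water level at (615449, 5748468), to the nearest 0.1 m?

212.6 m

∂h/∂x = (212.37 − 211.18) / (615354 − 615504) = -0.007933
∂h/∂y = (209.67 − 211.18) / (5748208 − 5748363) = +0.009742
h(615449, 5748468) = 211.18 + (-0.007933)·(-55) + (+0.009742)·(105) = 211.18 +0.436 +1.023 = 212.639 m.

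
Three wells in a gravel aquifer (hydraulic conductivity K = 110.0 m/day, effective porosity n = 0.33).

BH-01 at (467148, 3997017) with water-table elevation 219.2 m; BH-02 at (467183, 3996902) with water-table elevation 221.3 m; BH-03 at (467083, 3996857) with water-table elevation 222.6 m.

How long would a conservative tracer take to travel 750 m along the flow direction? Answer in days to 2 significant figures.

Differences from BH-01: to BH-02 (Δx, Δy, Δh) = (35, -115, +2.1); to BH-03 = (-65, -160, +3.4).
Determinant of the coordinate differences = 35·(-160) − (-65)·(-115) = -13075.
∂h/∂x = [(+2.1)·(-160) − (+3.4)·(-115)] / -13075 = -0.004207
∂h/∂y = [35·(+3.4) − (-65)·(+2.1)] / -13075 = -0.01954
|∇h| = √(-0.004207² + -0.01954²) = 0.01999
Seepage velocity v = K·i/n = 110.0 × 0.01999 / 0.33 = 6.663 m/day.
t = 750 / 6.663 = 112.6 days.

110 days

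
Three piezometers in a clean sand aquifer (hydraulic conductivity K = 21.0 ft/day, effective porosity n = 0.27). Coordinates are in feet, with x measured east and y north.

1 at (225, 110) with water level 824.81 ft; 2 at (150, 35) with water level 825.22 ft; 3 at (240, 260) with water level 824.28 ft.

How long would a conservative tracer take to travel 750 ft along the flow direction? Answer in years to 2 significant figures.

6.7 years

Three-point gradient (reference 1): Δ to 2 = (-75, -75, +0.41), Δ to 3 = (15, 150, -0.53).
∂h/∂x = -0.002148, ∂h/∂y = -0.003319 (det = -10125).
|∇h| = √(-0.002148² + -0.003319²) = 0.003953
Seepage velocity v = K·i/n = 21.0 × 0.003953 / 0.27 = 0.3075 ft/day.
t = 750 / 0.3075 = 2439 days = 6.68 years.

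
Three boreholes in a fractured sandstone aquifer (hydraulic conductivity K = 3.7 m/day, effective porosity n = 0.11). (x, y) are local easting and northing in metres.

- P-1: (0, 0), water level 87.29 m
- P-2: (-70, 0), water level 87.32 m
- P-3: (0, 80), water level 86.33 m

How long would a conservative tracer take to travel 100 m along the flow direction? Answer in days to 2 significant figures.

250 days

∂h/∂x = (87.32 − 87.29) / (-70 − 0) = -0.0004286
∂h/∂y = (86.33 − 87.29) / (80 − 0) = -0.01200
|∇h| = √(-0.0004286² + -0.01200²) = 0.01201
Seepage velocity v = K·i/n = 3.7 × 0.01201 / 0.11 = 0.404 m/day.
t = 100 / 0.404 = 247.5 days.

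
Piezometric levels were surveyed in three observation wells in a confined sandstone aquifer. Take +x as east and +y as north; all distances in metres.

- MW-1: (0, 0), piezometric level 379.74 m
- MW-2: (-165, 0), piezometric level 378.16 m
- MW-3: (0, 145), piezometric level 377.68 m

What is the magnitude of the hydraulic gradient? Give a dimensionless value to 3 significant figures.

0.0171

∂h/∂x = (378.16 − 379.74) / (-165 − 0) = +0.009576
∂h/∂y = (377.68 − 379.74) / (145 − 0) = -0.01421
|∇h| = √(0.009576² + -0.01421²) = 0.01714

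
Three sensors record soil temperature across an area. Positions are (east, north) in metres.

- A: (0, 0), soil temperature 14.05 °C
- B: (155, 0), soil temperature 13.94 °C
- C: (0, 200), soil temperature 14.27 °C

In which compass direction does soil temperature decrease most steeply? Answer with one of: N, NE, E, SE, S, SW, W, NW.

SE

∂T/∂x = (13.94 − 14.05) / (155 − 0) = -0.0007097
∂T/∂y = (14.27 − 14.05) / (200 − 0) = +0.001100
Steepest decrease is along −∇f = (+0.0007097 E, -0.001100 N) → southeast.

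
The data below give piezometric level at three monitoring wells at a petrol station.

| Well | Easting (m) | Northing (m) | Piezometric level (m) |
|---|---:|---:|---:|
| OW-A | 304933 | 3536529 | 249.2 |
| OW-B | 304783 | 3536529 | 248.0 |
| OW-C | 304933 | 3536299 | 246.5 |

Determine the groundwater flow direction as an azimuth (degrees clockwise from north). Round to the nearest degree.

214°

∂h/∂x = (248.0 − 249.2) / (304783 − 304933) = +0.008000
∂h/∂y = (246.5 − 249.2) / (3536299 − 3536529) = +0.01174
Flow direction (−∇h) has components (-0.008000 E, -0.01174 N).
Azimuth = atan2(E, N) = atan2(-0.008000, -0.01174) = 214.3° ≈ 214°.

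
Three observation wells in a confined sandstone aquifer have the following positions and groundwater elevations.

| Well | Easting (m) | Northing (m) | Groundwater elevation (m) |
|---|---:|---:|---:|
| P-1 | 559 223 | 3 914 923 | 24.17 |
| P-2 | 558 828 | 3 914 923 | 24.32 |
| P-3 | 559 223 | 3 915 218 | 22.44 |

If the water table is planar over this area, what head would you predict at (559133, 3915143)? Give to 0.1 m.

∂h/∂x = (24.32 − 24.17) / (558828 − 559223) = -0.0003797
∂h/∂y = (22.44 − 24.17) / (3915218 − 3914923) = -0.005864
h(559133, 3915143) = 24.17 + (-0.0003797)·(-90) + (-0.005864)·(220) = 24.17 +0.034 -1.290 = 22.914 m.

22.9 m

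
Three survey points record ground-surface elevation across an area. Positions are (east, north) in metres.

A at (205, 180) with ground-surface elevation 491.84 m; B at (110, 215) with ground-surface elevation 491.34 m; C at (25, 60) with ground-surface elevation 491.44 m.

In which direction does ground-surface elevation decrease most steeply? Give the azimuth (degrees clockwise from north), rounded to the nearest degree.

305°

Differences from A: to B (Δx, Δy, Δh) = (-95, 35, -0.50); to C = (-180, -120, -0.40).
Solve a·Δx + b·Δy = Δz: det = (-95)·(-120) − (-180)·35 = 17700.
∂z/∂x = [(-0.50)·(-120) − (-0.40)·35] / 17700 = +0.004181
∂z/∂y = [(-95)·(-0.40) − (-180)·(-0.50)] / 17700 = -0.002938
Steepest decrease is along −∇f: components (-0.004181 E, +0.002938 N).
Azimuth = atan2(-0.004181, +0.002938) = 305.1° ≈ 305°.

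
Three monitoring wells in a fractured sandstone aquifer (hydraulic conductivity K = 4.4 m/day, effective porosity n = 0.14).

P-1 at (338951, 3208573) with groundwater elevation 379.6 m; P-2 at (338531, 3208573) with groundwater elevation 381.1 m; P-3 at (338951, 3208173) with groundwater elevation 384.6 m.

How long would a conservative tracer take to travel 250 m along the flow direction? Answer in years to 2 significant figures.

∂h/∂x = (381.1 − 379.6) / (338531 − 338951) = -0.003571
∂h/∂y = (384.6 − 379.6) / (3208173 − 3208573) = -0.01250
|∇h| = √(-0.003571² + -0.01250²) = 0.013
Seepage velocity v = K·i/n = 4.4 × 0.013 / 0.14 = 0.4086 m/day.
t = 250 / 0.4086 = 611.8 days = 1.68 years.

1.7 years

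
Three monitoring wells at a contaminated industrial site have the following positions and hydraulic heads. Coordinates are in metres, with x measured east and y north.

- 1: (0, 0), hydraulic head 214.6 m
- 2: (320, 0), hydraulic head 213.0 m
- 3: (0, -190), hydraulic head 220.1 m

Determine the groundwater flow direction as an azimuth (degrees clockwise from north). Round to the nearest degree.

∂h/∂x = (213.0 − 214.6) / (320 − 0) = -0.005000
∂h/∂y = (220.1 − 214.6) / (-190 − 0) = -0.02895
Flow direction (−∇h) has components (+0.005000 E, +0.02895 N).
Azimuth = atan2(E, N) = atan2(+0.005000, +0.02895) = 9.8° ≈ 010°.

010°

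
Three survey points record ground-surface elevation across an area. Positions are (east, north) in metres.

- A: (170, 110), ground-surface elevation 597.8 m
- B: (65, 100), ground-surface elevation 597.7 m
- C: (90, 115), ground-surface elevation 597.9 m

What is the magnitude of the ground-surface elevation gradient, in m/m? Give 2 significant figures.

With z = a·x + b·y + c and A as origin, the differences give:
  (-105)·a + (-10)·b = -0.1
  (-80)·a + 5·b = +0.1
Eliminate b (×5 and ×(-10), subtract): -1325·a = 0.50 → a = ∂z/∂x = -0.0003774
Back-substitute: b = ∂z/∂y = +0.01396.
|∇f| = √(-0.0003774² + 0.01396²) = 0.01397 m/m

0.014 m/m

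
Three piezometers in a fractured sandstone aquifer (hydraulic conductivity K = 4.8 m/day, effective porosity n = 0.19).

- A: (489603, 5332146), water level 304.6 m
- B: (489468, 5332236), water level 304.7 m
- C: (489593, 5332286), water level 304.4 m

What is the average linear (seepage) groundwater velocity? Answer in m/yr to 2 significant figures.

22 m/yr

Differences from A: to B (Δx, Δy, Δh) = (-135, 90, +0.1); to C = (-10, 140, -0.2).
Determinant of the coordinate differences = (-135)·140 − (-10)·90 = -18000.
∂h/∂x = [(+0.1)·140 − (-0.2)·90] / -18000 = -0.001778
∂h/∂y = [(-135)·(-0.2) − (-10)·(+0.1)] / -18000 = -0.001556
|∇h| = √(-0.001778² + -0.001556²) = 0.002363
Seepage velocity v = K·i/n = 4.8 × 0.002363 / 0.19 = 0.0597 m/day = 21.81 m/yr.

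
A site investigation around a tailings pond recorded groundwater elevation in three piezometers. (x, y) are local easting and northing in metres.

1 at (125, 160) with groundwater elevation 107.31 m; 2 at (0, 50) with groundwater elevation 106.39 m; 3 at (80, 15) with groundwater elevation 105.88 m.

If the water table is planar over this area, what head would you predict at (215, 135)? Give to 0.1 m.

With h = a·x + b·y + c and 1 as origin, the differences give:
  (-125)·a + (-110)·b = -0.92
  (-45)·a + (-145)·b = -1.43
Eliminate b (×(-145) and ×(-110), subtract): 13175·a = -23.900 → a = ∂h/∂x = -0.001814
Back-substitute: b = ∂h/∂y = +0.01043.
h(215, 135) = 107.31 + (-0.001814)·(90) + (+0.01043)·(-25) = 107.31 -0.163 -0.261 = 106.886 m.

106.9 m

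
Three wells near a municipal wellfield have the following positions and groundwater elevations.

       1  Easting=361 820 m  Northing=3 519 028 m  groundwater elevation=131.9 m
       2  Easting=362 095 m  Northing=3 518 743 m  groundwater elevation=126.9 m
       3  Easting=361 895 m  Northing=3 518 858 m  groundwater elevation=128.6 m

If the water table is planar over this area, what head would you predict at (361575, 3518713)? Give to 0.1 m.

124.4 m

Taking 1 as reference: 2−1 = (275, -285, -5.0); 3−1 = (75, -170, -3.3).
Determinant of the coordinate differences = 275·(-170) − 75·(-285) = -25375.
∂h/∂x = [(-5.0)·(-170) − (-3.3)·(-285)] / -25375 = +0.003567
∂h/∂y = [275·(-3.3) − 75·(-5.0)] / -25375 = +0.02099
h(361575, 3518713) = 131.9 + (+0.003567)·(-245) + (+0.02099)·(-315) = 131.9 -0.874 -6.610 = 124.416 m.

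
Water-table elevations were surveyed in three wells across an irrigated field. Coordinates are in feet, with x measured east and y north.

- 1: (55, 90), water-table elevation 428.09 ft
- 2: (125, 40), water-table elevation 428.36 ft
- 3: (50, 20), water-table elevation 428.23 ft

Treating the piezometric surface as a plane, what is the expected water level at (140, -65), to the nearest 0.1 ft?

428.6 ft

Taking 1 as reference: 2−1 = (70, -50, +0.27); 3−1 = (-5, -70, +0.14).
Solve a·Δx + b·Δy = Δh: det = 70·(-70) − (-5)·(-50) = -5150.
∂h/∂x = [(+0.27)·(-70) − (+0.14)·(-50)] / -5150 = +0.002311
∂h/∂y = [70·(+0.14) − (-5)·(+0.27)] / -5150 = -0.002165
h(140, -65) = 428.09 + (+0.002311)·(85) + (-0.002165)·(-155) = 428.09 +0.196 +0.336 = 428.622 ft.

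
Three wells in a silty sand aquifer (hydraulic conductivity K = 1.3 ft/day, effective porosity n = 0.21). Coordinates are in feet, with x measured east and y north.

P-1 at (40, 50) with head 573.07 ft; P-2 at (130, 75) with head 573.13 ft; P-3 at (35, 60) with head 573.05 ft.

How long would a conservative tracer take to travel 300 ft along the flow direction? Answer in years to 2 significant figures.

73 years

Differences from P-1: to P-2 (Δx, Δy, Δh) = (90, 25, +0.06); to P-3 = (-5, 10, -0.02).
Determinant of the coordinate differences = 90·10 − (-5)·25 = 1025.
∂h/∂x = [(+0.06)·10 − (-0.02)·25] / 1025 = +0.001073
∂h/∂y = [90·(-0.02) − (-5)·(+0.06)] / 1025 = -0.001463
|∇h| = √(0.001073² + -0.001463²) = 0.001814
Seepage velocity v = K·i/n = 1.3 × 0.001814 / 0.21 = 0.01123 ft/day.
t = 300 / 0.01123 = 2.671e+04 days = 73.1 years.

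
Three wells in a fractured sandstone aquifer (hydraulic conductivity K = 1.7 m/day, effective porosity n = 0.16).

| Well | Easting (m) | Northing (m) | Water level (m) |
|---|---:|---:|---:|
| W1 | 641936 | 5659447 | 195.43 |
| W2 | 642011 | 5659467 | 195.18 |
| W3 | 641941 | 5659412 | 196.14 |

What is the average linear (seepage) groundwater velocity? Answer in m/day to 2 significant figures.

0.21 m/day

With h = a·x + b·y + c and W1 as origin, the differences give:
  75·a + 20·b = -0.25
  5·a + (-35)·b = +0.71
Eliminate b (×(-35) and ×20, subtract): -2725·a = -5.450 → a = ∂h/∂x = +0.002000
Back-substitute: b = ∂h/∂y = -0.02000.
|∇h| = √(0.002000² + -0.02000²) = 0.0201
Seepage velocity v = K·i/n = 1.7 × 0.0201 / 0.16 = 0.2136 m/day.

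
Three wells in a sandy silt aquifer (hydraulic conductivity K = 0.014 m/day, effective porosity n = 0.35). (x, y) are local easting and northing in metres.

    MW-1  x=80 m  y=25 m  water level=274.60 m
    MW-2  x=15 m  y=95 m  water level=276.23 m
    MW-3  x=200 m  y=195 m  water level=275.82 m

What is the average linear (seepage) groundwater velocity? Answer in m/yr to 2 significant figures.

Differences from MW-1: to MW-2 (Δx, Δy, Δh) = (-65, 70, +1.63); to MW-3 = (120, 170, +1.22).
Determinant of the coordinate differences = (-65)·170 − 120·70 = -19450.
∂h/∂x = [(+1.63)·170 − (+1.22)·70] / -19450 = -0.009856
∂h/∂y = [(-65)·(+1.22) − 120·(+1.63)] / -19450 = +0.01413
|∇h| = √(-0.009856² + 0.01413²) = 0.01723
Seepage velocity v = K·i/n = 0.014 × 0.01723 / 0.35 = 0.0006892 m/day = 0.2517 m/yr.

0.25 m/yr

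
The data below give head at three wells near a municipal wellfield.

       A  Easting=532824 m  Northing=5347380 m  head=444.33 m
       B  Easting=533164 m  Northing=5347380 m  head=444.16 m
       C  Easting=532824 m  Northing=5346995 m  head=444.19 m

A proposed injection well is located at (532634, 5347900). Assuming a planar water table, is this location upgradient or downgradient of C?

upgradient

∂h/∂x = (444.16 − 444.33) / (533164 − 532824) = -0.0005000
∂h/∂y = (444.19 − 444.33) / (5346995 − 5347380) = +0.0003636
Head at (532634, 5347900) = 444.33 + (-0.0005000)·(-190) + (+0.0003636)·(520) = 444.61 m.
That is higher than the 444.19 m at C, so the point is upgradient.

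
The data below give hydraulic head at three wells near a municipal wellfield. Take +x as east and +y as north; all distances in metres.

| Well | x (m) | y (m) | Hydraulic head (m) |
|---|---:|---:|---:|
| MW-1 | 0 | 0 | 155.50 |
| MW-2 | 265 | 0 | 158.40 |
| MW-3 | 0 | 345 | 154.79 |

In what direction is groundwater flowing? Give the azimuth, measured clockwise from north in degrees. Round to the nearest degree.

281°

∂h/∂x = (158.40 − 155.50) / (265 − 0) = +0.01094
∂h/∂y = (154.79 − 155.50) / (345 − 0) = -0.002058
Flow direction (−∇h) has components (-0.01094 E, +0.002058 N).
Azimuth = atan2(E, N) = atan2(-0.01094, +0.002058) = 280.7° ≈ 281°.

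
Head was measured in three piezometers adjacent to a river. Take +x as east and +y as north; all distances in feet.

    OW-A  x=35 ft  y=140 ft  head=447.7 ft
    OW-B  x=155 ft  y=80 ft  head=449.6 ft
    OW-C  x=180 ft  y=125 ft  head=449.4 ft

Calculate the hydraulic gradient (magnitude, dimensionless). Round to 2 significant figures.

Three-point gradient (reference OW-A): Δ to OW-B = (120, -60, +1.9), Δ to OW-C = (145, -15, +1.7).
∂h/∂x = +0.01065, ∂h/∂y = -0.01036 (det = 6900).
|∇h| = √(0.01065² + -0.01036²) = 0.01486

0.015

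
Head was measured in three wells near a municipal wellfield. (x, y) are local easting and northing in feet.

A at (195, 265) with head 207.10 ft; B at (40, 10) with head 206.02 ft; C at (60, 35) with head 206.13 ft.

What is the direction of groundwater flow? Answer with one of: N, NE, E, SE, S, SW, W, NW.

Differences from A: to B (Δx, Δy, Δh) = (-155, -255, -1.08); to C = (-135, -230, -0.97).
Determinant of the coordinate differences = (-155)·(-230) − (-135)·(-255) = 1225.
∂h/∂x = [(-1.08)·(-230) − (-0.97)·(-255)] / 1225 = +0.0008571
∂h/∂y = [(-155)·(-0.97) − (-135)·(-1.08)] / 1225 = +0.003714
Flow = −∇h = (-0.0008571 east, -0.003714 north), which points south.

S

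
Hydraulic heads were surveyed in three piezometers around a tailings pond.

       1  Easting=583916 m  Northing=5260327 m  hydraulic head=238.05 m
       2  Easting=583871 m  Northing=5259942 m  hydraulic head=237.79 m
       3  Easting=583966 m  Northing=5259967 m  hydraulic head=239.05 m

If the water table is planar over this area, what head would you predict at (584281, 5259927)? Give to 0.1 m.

With h = a·x + b·y + c and 1 as origin, the differences give:
  (-45)·a + (-385)·b = -0.26
  50·a + (-360)·b = +1.00
Eliminate b (×(-360) and ×(-385), subtract): 35450·a = 478.600 → a = ∂h/∂x = +0.01350
Back-substitute: b = ∂h/∂y = -0.0009027.
h(584281, 5259927) = 238.05 + (+0.01350)·(365) + (-0.0009027)·(-400) = 238.05 +4.928 +0.361 = 243.339 m.

243.3 m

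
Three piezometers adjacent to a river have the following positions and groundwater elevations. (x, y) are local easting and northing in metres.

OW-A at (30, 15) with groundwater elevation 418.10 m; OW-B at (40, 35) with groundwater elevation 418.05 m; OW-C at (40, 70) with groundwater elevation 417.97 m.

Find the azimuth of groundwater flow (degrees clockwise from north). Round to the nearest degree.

Taking OW-A as reference: OW-B−OW-A = (10, 20, -0.05); OW-C−OW-A = (10, 55, -0.13).
Solve a·Δx + b·Δy = Δh: det = 10·55 − 10·20 = 350.
∂h/∂x = [(-0.05)·55 − (-0.13)·20] / 350 = -0.0004286
∂h/∂y = [10·(-0.13) − 10·(-0.05)] / 350 = -0.002286
Flow direction (−∇h) has components (+0.0004286 E, +0.002286 N).
Azimuth = atan2(E, N) = atan2(+0.0004286, +0.002286) = 10.6° ≈ 011°.

011°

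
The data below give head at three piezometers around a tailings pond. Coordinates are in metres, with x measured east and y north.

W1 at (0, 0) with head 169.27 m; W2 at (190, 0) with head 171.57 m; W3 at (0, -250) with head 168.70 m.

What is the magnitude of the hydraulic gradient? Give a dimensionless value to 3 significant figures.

∂h/∂x = (171.57 − 169.27) / (190 − 0) = +0.01211
∂h/∂y = (168.70 − 169.27) / (-250 − 0) = +0.002280
|∇h| = √(0.01211² + 0.002280²) = 0.01232

0.0123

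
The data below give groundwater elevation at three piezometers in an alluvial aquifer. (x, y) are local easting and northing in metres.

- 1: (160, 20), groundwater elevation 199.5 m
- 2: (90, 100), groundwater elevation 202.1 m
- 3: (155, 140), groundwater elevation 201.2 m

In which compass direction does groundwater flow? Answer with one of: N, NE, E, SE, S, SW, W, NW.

Three-point gradient (reference 1): Δ to 2 = (-70, 80, +2.6), Δ to 3 = (-5, 120, +1.7).
∂h/∂x = -0.02200, ∂h/∂y = +0.01325 (det = -8000).
Flow = −∇h = (+0.02200 east, -0.01325 north), which points southeast.

SE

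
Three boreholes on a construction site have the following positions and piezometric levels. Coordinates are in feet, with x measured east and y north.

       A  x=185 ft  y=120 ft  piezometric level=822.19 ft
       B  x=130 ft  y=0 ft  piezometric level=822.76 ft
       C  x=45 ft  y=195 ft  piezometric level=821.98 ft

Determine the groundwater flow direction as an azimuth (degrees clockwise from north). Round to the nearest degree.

With h = a·x + b·y + c and A as origin, the differences give:
  (-55)·a + (-120)·b = +0.57
  (-140)·a + 75·b = -0.21
Eliminate b (×75 and ×(-120), subtract): -20925·a = 17.550 → a = ∂h/∂x = -0.0008387
Back-substitute: b = ∂h/∂y = -0.004366.
Flow direction (−∇h) has components (+0.0008387 E, +0.004366 N).
Azimuth = atan2(E, N) = atan2(+0.0008387, +0.004366) = 10.9° ≈ 011°.

011°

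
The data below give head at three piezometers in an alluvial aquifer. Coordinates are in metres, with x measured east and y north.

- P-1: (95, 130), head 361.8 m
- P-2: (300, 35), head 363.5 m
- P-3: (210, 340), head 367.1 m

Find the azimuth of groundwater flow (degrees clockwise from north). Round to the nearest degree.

224°

With h = a·x + b·y + c and P-1 as origin, the differences give:
  205·a + (-95)·b = +1.7
  115·a + 210·b = +5.3
Eliminate b (×210 and ×(-95), subtract): 53975·a = 860.50 → a = ∂h/∂x = +0.01594
Back-substitute: b = ∂h/∂y = +0.01651.
Flow direction (−∇h) has components (-0.01594 E, -0.01651 N).
Azimuth = atan2(E, N) = atan2(-0.01594, -0.01651) = 224.0° ≈ 224°.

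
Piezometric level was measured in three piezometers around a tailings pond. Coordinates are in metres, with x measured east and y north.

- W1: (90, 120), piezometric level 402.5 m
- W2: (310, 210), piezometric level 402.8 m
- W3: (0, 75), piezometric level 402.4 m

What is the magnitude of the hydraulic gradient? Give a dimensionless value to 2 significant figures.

Differences from W1: to W2 (Δx, Δy, Δh) = (220, 90, +0.3); to W3 = (-90, -45, -0.1).
Determinant of the coordinate differences = 220·(-45) − (-90)·90 = -1800.
∂h/∂x = [(+0.3)·(-45) − (-0.1)·90] / -1800 = +0.002500
∂h/∂y = [220·(-0.1) − (-90)·(+0.3)] / -1800 = -0.002778
|∇h| = √(0.002500² + -0.002778²) = 0.003737

0.0037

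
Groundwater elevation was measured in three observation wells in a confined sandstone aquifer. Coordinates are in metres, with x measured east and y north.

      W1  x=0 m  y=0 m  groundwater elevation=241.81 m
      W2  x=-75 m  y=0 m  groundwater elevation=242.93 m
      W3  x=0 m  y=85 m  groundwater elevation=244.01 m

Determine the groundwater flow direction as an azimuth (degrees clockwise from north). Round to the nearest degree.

∂h/∂x = (242.93 − 241.81) / (-75 − 0) = -0.01493
∂h/∂y = (244.01 − 241.81) / (85 − 0) = +0.02588
Flow direction (−∇h) has components (+0.01493 E, -0.02588 N).
Azimuth = atan2(E, N) = atan2(+0.01493, -0.02588) = 150.0° ≈ 150°.

150°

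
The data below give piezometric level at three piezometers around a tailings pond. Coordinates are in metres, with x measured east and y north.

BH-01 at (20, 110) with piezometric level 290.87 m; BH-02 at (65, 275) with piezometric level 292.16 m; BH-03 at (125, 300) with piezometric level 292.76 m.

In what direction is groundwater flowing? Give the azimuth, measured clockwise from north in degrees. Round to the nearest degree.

233°

Taking BH-01 as reference: BH-02−BH-01 = (45, 165, +1.29); BH-03−BH-01 = (105, 190, +1.89).
Solve a·Δx + b·Δy = Δh: det = 45·190 − 105·165 = -8775.
∂h/∂x = [(+1.29)·190 − (+1.89)·165] / -8775 = +0.007607
∂h/∂y = [45·(+1.89) − 105·(+1.29)] / -8775 = +0.005744
Flow direction (−∇h) has components (-0.007607 E, -0.005744 N).
Azimuth = atan2(E, N) = atan2(-0.007607, -0.005744) = 232.9° ≈ 233°.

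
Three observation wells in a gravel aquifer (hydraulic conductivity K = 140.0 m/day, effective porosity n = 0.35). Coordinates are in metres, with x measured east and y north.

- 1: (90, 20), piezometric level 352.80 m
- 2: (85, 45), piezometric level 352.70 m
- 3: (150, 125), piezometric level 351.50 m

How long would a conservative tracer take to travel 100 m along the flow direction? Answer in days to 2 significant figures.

20 days

With h = a·x + b·y + c and 1 as origin, the differences give:
  (-5)·a + 25·b = -0.10
  60·a + 105·b = -1.30
Eliminate b (×105 and ×25, subtract): -2025·a = 22.000 → a = ∂h/∂x = -0.01086
Back-substitute: b = ∂h/∂y = -0.006173.
|∇h| = √(-0.01086² + -0.006173²) = 0.01249
Seepage velocity v = K·i/n = 140.0 × 0.01249 / 0.35 = 4.996 m/day.
t = 100 / 4.996 = 20.02 days.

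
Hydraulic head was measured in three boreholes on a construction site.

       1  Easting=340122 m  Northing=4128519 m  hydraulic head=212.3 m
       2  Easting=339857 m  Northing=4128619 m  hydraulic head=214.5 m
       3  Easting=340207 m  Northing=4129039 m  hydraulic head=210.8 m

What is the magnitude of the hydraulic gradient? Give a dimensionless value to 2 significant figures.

Taking 1 as reference: 2−1 = (-265, 100, +2.2); 3−1 = (85, 520, -1.5).
Determinant of the coordinate differences = (-265)·520 − 85·100 = -146300.
∂h/∂x = [(+2.2)·520 − (-1.5)·100] / -146300 = -0.008845
∂h/∂y = [(-265)·(-1.5) − 85·(+2.2)] / -146300 = -0.001439
|∇h| = √(-0.008845² + -0.001439²) = 0.008961

0.0090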